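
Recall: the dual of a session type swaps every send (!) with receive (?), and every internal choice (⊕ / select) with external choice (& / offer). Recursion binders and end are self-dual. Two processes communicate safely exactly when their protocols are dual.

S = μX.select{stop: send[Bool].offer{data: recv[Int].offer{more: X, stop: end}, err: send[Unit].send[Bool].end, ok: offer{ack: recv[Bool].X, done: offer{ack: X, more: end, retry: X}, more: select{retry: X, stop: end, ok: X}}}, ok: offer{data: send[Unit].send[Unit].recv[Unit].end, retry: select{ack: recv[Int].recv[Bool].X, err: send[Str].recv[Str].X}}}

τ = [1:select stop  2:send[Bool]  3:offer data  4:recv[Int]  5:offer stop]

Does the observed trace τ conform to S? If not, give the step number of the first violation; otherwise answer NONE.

[1] select stop  match  state: send[Bool].offer{data: recv[Int].offer{more: μX.…, stop: end}, err: send[Unit].send[Bool].end, ok: offer{ack: recv[Bool].μX.…, done: offer{ack: μX.…, more: end, retry: μX.…}, more: select{retry: μX.…, stop: end, ok: μX.…}}}
[2] send[Bool]  match  state: offer{data: recv[Int].offer{more: μX.…, stop: end}, err: send[Unit].send[Bool].end, ok: offer{ack: recv[Bool].μX.…, done: offer{ack: μX.…, more: end, retry: μX.…}, more: select{retry: μX.…, stop: end, ok: μX.…}}}
[3] offer data  match  state: recv[Int].offer{more: μX.…, stop: end}
[4] recv[Int]  match  state: offer{more: μX.…, stop: end}
[5] offer stop  match  state: end
all 5 steps conform

NONE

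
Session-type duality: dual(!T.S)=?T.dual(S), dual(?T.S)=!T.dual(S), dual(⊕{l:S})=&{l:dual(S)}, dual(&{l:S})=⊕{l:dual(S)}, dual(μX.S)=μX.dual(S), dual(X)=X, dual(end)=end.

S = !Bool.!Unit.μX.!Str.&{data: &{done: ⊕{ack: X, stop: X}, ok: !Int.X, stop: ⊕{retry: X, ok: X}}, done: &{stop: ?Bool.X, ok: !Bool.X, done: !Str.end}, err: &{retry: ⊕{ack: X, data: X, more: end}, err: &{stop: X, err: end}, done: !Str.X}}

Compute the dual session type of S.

!Bool = ?Bool
  !Unit = ?Unit
    μX = μX  (μ self-dual)
      !Str = ?Str
        &{data,done,err} = ⊕{data,done,err}  (offer→select)
          case data:
            &{done,ok,stop} = ⊕{done,ok,stop}  (offer→select)
              case done:
                ⊕{ack,stop} = &{ack,stop}  (internal→external)
                  case ack:
                    X self-dual
                  case stop:
                    X self-dual
              case ok:
                !Int = ?Int
                  X self-dual
              case stop:
                ⊕{retry,ok} = &{retry,ok}  (internal→external)
                  case retry:
                    X self-dual
                  case ok:
                    X self-dual
          case done:
            &{stop,ok,done} = ⊕{stop,ok,done}  (offer→select)
              case stop:
                ?Bool = !Bool
                  X self-dual
              case ok:
                !Bool = ?Bool
                  X self-dual
              case done:
                !Str = ?Str
                  end self-dual
          case err:
            &{retry,err,done} = ⊕{retry,err,done}  (offer→select)
              case retry:
                ⊕{ack,data,more} = &{ack,data,more}  (internal→external)
                  case ack:
                    X self-dual
                  case data:
                    X self-dual
                  case more:
                    end self-dual
              case err:
                &{stop,err} = ⊕{stop,err}  (offer→select)
                  case stop:
                    X self-dual
                  case err:
                    end self-dual
              case done:
                !Str = ?Str
                  X self-dual

?Bool.?Unit.μX.?Str.⊕{data: ⊕{done: &{ack: X, stop: X}, ok: ?Int.X, stop: &{retry: X, ok: X}}, done: ⊕{stop: !Bool.X, ok: ?Bool.X, done: ?Str.end}, err: ⊕{retry: &{ack: X, data: X, more: end}, err: ⊕{stop: X, err: end}, done: ?Str.X}}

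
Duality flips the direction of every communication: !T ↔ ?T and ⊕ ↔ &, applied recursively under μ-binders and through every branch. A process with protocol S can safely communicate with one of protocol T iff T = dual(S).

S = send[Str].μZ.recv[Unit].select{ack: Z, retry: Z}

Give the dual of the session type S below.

recv[Str].μZ.send[Unit].offer{ack: Z, retry: Z}

send[Str] = recv[Str]
  μZ = μZ  (binder kept)
    recv[Unit] = send[Unit]
      select{ack,retry} = offer{ack,retry}  (select→offer)
        [ack]
          Z ↦ Z
        [retry]
          Z ↦ Z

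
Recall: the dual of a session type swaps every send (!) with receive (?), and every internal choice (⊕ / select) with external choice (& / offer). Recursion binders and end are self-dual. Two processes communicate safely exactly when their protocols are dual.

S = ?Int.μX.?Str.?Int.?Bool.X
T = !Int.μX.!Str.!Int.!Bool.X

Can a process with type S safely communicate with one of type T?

?Int ‖ !Int  match
  μX ‖ μX  match (μ self-dual)
    ?Str ‖ !Str  match
      ?Int ‖ !Int  match
        ?Bool ‖ !Bool  match
          X ‖ X  match

YES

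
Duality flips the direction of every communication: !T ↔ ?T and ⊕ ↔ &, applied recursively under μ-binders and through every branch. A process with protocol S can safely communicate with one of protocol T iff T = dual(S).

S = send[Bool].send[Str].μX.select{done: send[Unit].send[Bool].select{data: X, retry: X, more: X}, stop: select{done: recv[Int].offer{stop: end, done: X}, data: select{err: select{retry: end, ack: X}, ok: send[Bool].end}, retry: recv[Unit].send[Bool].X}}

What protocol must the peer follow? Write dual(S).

send[Bool] ↦ recv[Bool]
  send[Str] ↦ recv[Str]
    μX ↦ μX  (μ self-dual)
      select{done,stop} ↦ offer{done,stop}  (select→offer)
        case done:
          send[Unit] ↦ recv[Unit]
            send[Bool] ↦ recv[Bool]
              select{data,retry,more} ↦ offer{data,retry,more}  (select→offer)
                case data:
                  dual(X) = X
                case retry:
                  dual(X) = X
                case more:
                  dual(X) = X
        case stop:
          select{done,data,retry} ↦ offer{done,data,retry}  (select→offer)
            case done:
              recv[Int] ↦ send[Int]
                offer{stop,done} ↦ select{stop,done}  (offer→select)
                  case stop:
                    dual(end) = end
                  case done:
                    dual(X) = X
            case data:
              select{err,ok} ↦ offer{err,ok}  (select→offer)
                case err:
                  select{retry,ack} ↦ offer{retry,ack}  (select→offer)
                    case retry:
                      dual(end) = end
                    case ack:
                      dual(X) = X
                case ok:
                  send[Bool] ↦ recv[Bool]
                    dual(end) = end
            case retry:
              recv[Unit] ↦ send[Unit]
                send[Bool] ↦ recv[Bool]
                  dual(X) = X

recv[Bool].recv[Str].μX.offer{done: recv[Unit].recv[Bool].offer{data: X, retry: X, more: X}, stop: offer{done: send[Int].select{stop: end, done: X}, data: offer{err: offer{retry: end, ack: X}, ok: recv[Bool].end}, retry: send[Unit].recv[Bool].X}}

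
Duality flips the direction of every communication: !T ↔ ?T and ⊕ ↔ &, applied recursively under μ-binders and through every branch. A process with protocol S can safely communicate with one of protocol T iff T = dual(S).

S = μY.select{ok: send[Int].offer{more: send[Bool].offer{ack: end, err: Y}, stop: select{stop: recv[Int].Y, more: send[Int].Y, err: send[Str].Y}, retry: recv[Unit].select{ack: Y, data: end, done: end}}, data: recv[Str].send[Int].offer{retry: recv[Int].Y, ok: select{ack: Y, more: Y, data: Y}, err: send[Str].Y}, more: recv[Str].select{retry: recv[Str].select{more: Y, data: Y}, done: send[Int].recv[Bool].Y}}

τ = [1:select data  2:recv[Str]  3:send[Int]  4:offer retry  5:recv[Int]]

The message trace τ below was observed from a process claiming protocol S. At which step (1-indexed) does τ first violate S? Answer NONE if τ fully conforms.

@1 select data  ✓  now at recv[Str].send[Int].offer{retry: recv[Int].μY.…, ok: select{ack: μY.…, more: μY.…, data: μY.…}, err: send[Str].μY.…}
@2 recv[Str]  ✓  now at send[Int].offer{retry: recv[Int].μY.…, ok: select{ack: μY.…, more: μY.…, data: μY.…}, err: send[Str].μY.…}
@3 send[Int]  ✓  now at offer{retry: recv[Int].μY.…, ok: select{ack: μY.…, more: μY.…, data: μY.…}, err: send[Str].μY.…}
@4 offer retry  ✓  now at recv[Int].μY.…
@5 recv[Int]  ✓  now at μY.…
τ conforms to S (length 5)

NONE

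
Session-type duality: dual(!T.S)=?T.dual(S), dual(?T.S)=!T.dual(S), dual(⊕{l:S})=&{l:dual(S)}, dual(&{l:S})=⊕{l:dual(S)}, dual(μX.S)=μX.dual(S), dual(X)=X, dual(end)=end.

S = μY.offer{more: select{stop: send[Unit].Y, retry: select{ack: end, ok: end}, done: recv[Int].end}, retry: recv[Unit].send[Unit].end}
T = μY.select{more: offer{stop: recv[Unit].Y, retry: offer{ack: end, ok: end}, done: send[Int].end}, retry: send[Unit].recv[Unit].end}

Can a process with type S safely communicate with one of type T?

μY ‖ μY  ✓ (binder kept)
  offer{more,retry} ‖ select{more,retry}  ✓ label sets agree
    case more:
      select{stop,retry,done} ‖ offer{stop,retry,done}  ✓ label sets agree
        case stop:
          send[Unit] ‖ recv[Unit]  ✓
            Y ‖ Y  ✓
        case retry:
          select{ack,ok} ‖ offer{ack,ok}  ✓ label sets agree
            case ack:
              end ‖ end  ✓
            case ok:
              end ‖ end  ✓
        case done:
          recv[Int] ‖ send[Int]  ✓
            end ‖ end  ✓
    case retry:
      recv[Unit] ‖ send[Unit]  ✓
        send[Unit] ‖ recv[Unit]  ✓
          end ‖ end  ✓

YES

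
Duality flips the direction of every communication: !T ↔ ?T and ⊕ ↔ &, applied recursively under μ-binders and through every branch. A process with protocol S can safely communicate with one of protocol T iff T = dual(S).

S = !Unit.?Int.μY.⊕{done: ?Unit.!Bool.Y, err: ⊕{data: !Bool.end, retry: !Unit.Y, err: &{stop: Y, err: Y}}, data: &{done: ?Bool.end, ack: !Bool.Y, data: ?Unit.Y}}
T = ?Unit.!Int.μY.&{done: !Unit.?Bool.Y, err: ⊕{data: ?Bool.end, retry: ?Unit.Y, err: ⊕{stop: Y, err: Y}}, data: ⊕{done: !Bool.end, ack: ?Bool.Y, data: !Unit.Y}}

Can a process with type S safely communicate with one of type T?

!Unit vs ?Unit  ok
  ?Int vs !Int  ok
    μY vs μY  ok (μ self-dual)
      ⊕{done,err,data} vs &{done,err,data}  ok same labels
        • done:
          ?Unit vs !Unit  ok
            !Bool vs ?Bool  ok
              Y vs Y  ok
        • err:
          ⊕{data,retry,err} vs ⊕{data,retry,err}  ✗ choice polarity not flipped — not dual

NO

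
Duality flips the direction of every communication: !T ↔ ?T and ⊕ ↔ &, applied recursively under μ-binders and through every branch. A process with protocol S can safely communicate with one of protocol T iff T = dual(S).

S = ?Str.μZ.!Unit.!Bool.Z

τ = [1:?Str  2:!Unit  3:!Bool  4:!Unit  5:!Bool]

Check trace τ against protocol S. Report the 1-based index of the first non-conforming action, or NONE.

[1] ?Str  ok  now at μZ.…
[2] !Unit  ok  now at !Bool.μZ.…
[3] !Bool  ok  now at μZ.…
[4] !Unit  ok  now at !Bool.μZ.…
[5] !Bool  ok  now at μZ.…
trace exhausted — no violation

NONE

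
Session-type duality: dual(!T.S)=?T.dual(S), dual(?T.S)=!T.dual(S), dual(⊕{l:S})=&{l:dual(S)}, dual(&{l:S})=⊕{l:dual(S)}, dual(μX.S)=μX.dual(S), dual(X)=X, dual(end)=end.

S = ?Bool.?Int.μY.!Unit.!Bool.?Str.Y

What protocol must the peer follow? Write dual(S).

?Bool = !Bool
  ?Int = !Int
    μY = μY  (binder kept)
      !Unit = ?Unit
        !Bool = ?Bool
          ?Str = !Str
            Y self-dual

!Bool.!Int.μY.?Unit.?Bool.!Str.Y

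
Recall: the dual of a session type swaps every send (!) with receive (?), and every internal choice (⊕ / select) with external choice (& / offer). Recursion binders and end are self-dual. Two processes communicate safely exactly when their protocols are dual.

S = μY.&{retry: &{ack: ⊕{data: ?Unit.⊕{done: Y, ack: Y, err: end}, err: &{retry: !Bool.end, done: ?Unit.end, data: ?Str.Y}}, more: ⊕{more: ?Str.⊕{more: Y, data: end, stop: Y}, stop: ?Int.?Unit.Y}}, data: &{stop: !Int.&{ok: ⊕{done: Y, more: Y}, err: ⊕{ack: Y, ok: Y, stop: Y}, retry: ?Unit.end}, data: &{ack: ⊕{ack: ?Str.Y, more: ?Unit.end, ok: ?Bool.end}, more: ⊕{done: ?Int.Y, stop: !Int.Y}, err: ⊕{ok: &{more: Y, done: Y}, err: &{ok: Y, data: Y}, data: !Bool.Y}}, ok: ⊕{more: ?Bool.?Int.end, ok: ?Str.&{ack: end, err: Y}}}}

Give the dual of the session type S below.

μY.⊕{retry: ⊕{ack: &{data: !Unit.&{done: Y, ack: Y, err: end}, err: ⊕{retry: ?Bool.end, done: !Unit.end, data: !Str.Y}}, more: &{more: !Str.&{more: Y, data: end, stop: Y}, stop: !Int.!Unit.Y}}, data: ⊕{stop: ?Int.⊕{ok: &{done: Y, more: Y}, err: &{ack: Y, ok: Y, stop: Y}, retry: !Unit.end}, data: ⊕{ack: &{ack: !Str.Y, more: !Unit.end, ok: !Bool.end}, more: &{done: !Int.Y, stop: ?Int.Y}, err: &{ok: ⊕{more: Y, done: Y}, err: ⊕{ok: Y, data: Y}, data: ?Bool.Y}}, ok: &{more: !Bool.!Int.end, ok: !Str.⊕{ack: end, err: Y}}}}

μY → μY  (rec unchanged)
  &{retry,data} → ⊕{retry,data}  (offer→select)
    case retry:
      &{ack,more} → ⊕{ack,more}  (offer→select)
        case ack:
          ⊕{data,err} → &{data,err}  (select→offer)
            case data:
              ?Unit → !Unit
                ⊕{done,ack,err} → &{done,ack,err}  (select→offer)
                  case done:
                    Y ↦ Y
                  case ack:
                    Y ↦ Y
                  case err:
                    end ↦ end
            case err:
              &{retry,done,data} → ⊕{retry,done,data}  (offer→select)
                case retry:
                  !Bool → ?Bool
                    end ↦ end
                case done:
                  ?Unit → !Unit
                    end ↦ end
                case data:
                  ?Str → !Str
                    Y ↦ Y
        case more:
          ⊕{more,stop} → &{more,stop}  (select→offer)
            case more:
              ?Str → !Str
                ⊕{more,data,stop} → &{more,data,stop}  (select→offer)
                  case more:
                    Y ↦ Y
                  case data:
                    end ↦ end
                  case stop:
                    Y ↦ Y
            case stop:
              ?Int → !Int
                ?Unit → !Unit
                  Y ↦ Y
    case data:
      &{stop,data,ok} → ⊕{stop,data,ok}  (offer→select)
        case stop:
          !Int → ?Int
            &{ok,err,retry} → ⊕{ok,err,retry}  (offer→select)
              case ok:
                ⊕{done,more} → &{done,more}  (select→offer)
                  case done:
                    Y ↦ Y
                  case more:
                    Y ↦ Y
              case err:
                ⊕{ack,ok,stop} → &{ack,ok,stop}  (select→offer)
                  case ack:
                    Y ↦ Y
                  case ok:
                    Y ↦ Y
                  case stop:
                    Y ↦ Y
              case retry:
                ?Unit → !Unit
                  end ↦ end
        case data:
          &{ack,more,err} → ⊕{ack,more,err}  (offer→select)
            case ack:
              ⊕{ack,more,ok} → &{ack,more,ok}  (select→offer)
                case ack:
                  ?Str → !Str
                    Y ↦ Y
                case more:
                  ?Unit → !Unit
                    end ↦ end
                case ok:
                  ?Bool → !Bool
                    end ↦ end
            case more:
              ⊕{done,stop} → &{done,stop}  (select→offer)
                case done:
                  ?Int → !Int
                    Y ↦ Y
                case stop:
                  !Int → ?Int
                    Y ↦ Y
            case err:
              ⊕{ok,err,data} → &{ok,err,data}  (select→offer)
                case ok:
                  &{more,done} → ⊕{more,done}  (offer→select)
                    case more:
                      Y ↦ Y
                    case done:
                      Y ↦ Y
                case err:
                  &{ok,data} → ⊕{ok,data}  (offer→select)
                    case ok:
                      Y ↦ Y
                    case data:
                      Y ↦ Y
                case data:
                  !Bool → ?Bool
                    Y ↦ Y
        case ok:
          ⊕{more,ok} → &{more,ok}  (select→offer)
            case more:
              ?Bool → !Bool
                ?Int → !Int
                  end ↦ end
            case ok:
              ?Str → !Str
                &{ack,err} → ⊕{ack,err}  (offer→select)
                  case ack:
                    end ↦ end
                  case err:
                    Y ↦ Y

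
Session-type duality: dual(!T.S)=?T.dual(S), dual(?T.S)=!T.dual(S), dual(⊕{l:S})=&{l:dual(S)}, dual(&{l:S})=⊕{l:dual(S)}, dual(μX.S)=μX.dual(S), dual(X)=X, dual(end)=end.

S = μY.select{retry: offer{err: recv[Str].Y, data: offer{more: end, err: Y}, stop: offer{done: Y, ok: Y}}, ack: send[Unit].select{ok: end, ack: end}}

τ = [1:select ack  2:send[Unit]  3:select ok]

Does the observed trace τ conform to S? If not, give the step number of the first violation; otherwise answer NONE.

step 1: select ack  ✓  now at send[Unit].select{ok: end, ack: end}
step 2: send[Unit]  ✓  now at select{ok: end, ack: end}
step 3: select ok  ✓  now at end
all 3 steps conform

NONE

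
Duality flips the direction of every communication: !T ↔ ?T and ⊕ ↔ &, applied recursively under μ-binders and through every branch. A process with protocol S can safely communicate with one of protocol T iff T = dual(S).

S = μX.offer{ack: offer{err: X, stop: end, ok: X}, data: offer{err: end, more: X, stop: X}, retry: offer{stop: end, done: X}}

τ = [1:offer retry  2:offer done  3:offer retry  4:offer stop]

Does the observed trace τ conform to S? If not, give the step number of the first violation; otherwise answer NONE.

@1 offer retry  match  now at offer{stop: end, done: μX.…}
@2 offer done  match  now at μX.…
@3 offer retry  match  now at offer{stop: end, done: μX.…}
@4 offer stop  match  now at end
trace exhausted — no violation

NONE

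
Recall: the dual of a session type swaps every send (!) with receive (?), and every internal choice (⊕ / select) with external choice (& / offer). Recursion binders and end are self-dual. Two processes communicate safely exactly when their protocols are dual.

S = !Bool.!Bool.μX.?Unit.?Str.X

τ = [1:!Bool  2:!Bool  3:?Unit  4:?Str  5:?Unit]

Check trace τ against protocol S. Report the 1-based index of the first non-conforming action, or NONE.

[1] !Bool  ok  cont: !Bool.μX.…
[2] !Bool  ok  cont: μX.…
[3] ?Unit  ok  cont: ?Str.μX.…
[4] ?Str  ok  cont: μX.…
[5] ?Unit  ok  cont: ?Str.μX.…
all 5 steps conform

NONE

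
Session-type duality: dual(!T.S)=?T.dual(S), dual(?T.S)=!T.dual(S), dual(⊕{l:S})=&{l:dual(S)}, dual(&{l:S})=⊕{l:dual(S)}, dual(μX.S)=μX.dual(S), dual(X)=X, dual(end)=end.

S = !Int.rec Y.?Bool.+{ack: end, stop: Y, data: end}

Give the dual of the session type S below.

!Int ↦ ?Int
  rec Y ↦ rec Y  (rec unchanged)
    ?Bool ↦ !Bool
      +{ack,stop,data} ↦ &{ack,stop,data}  (⊕→&)
        case ack:
          end self-dual
        case stop:
          Y self-dual
        case data:
          end self-dual

?Int.rec Y.!Bool.&{ack: end, stop: Y, data: end}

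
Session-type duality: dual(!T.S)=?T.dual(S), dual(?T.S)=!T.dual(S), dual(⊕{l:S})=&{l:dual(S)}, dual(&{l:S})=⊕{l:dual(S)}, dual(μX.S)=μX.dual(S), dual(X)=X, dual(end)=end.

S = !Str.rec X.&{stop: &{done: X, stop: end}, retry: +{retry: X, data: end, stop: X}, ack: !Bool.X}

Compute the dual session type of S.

?Str.rec X.+{stop: +{done: X, stop: end}, retry: &{retry: X, data: end, stop: X}, ack: ?Bool.X}

!Str → ?Str
  rec X → rec X  (rec unchanged)
    &{stop,retry,ack} → +{stop,retry,ack}  (offer→select)
      [stop]
        &{done,stop} → +{done,stop}  (offer→select)
          [done]
            dual(X) = X
          [stop]
            dual(end) = end
      [retry]
        +{retry,data,stop} → &{retry,data,stop}  (select→offer)
          [retry]
            dual(X) = X
          [data]
            dual(end) = end
          [stop]
            dual(X) = X
      [ack]
        !Bool → ?Bool
          dual(X) = X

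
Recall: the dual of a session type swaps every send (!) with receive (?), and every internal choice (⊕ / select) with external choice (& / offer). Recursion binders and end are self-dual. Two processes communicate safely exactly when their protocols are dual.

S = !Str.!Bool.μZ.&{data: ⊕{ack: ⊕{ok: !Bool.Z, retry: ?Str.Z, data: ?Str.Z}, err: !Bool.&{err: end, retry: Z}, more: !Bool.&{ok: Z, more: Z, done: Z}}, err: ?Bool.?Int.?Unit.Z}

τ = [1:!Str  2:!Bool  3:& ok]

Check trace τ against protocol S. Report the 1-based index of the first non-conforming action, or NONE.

3

[1] !Str  ok  cont: !Bool.μZ.…
[2] !Bool  ok  cont: μZ.…
[3] got & ok, protocol expects & data or & err  ✗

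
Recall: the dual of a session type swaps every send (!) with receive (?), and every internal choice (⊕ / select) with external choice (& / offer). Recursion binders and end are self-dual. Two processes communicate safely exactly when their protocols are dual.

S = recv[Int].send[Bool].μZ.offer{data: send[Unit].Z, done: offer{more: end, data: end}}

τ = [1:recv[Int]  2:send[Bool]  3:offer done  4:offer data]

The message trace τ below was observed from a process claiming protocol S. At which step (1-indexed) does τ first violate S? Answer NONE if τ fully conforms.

NONE

[1] recv[Int]  ✓  now at send[Bool].μZ.…
[2] send[Bool]  ✓  now at μZ.…
[3] offer done  ✓  now at offer{more: end, data: end}
[4] offer data  ✓  now at end
all 4 steps conform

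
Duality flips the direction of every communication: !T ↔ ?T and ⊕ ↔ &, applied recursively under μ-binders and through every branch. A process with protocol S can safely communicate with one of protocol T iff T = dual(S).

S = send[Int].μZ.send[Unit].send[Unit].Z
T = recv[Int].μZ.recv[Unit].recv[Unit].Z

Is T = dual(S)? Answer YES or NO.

send[Int] ‖ recv[Int]  ok
  μZ ‖ μZ  ok (μ self-dual)
    send[Unit] ‖ recv[Unit]  ok
      send[Unit] ‖ recv[Unit]  ok
        Z ‖ Z  ok

YES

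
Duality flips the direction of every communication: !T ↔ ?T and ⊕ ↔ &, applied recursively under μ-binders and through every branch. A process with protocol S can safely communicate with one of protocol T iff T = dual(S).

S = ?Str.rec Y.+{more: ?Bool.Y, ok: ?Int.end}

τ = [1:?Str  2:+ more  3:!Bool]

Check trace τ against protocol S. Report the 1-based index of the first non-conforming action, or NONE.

[1] ?Str  ✓  now at rec Y.…
[2] + more  ✓  now at ?Bool.rec Y.…
[3] got !Bool, protocol expects ?Bool  ✗

3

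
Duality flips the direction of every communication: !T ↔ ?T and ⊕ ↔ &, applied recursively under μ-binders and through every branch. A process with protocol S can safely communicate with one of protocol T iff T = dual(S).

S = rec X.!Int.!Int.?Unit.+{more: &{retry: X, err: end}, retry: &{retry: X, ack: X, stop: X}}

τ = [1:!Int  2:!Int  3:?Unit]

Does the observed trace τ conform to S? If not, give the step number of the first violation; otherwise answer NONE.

step 1: !Int  ok  state: !Int.?Unit.+{more: &{retry: rec X.…, err: end}, retry: &{retry: rec X.…, ack: rec X.…, stop: rec X.…}}
step 2: !Int  ok  state: ?Unit.+{more: &{retry: rec X.…, err: end}, retry: &{retry: rec X.…, ack: rec X.…, stop: rec X.…}}
step 3: ?Unit  ok  state: +{more: &{retry: rec X.…, err: end}, retry: &{retry: rec X.…, ack: rec X.…, stop: rec X.…}}
all 3 steps conform

NONE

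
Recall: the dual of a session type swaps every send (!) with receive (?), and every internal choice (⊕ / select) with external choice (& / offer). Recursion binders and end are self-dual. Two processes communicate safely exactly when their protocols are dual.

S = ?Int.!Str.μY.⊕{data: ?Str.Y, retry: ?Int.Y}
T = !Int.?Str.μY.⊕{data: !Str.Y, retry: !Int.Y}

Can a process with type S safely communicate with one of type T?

?Int | !Int  ok
  !Str | ?Str  ok
    μY | μY  ok (μ self-dual)
      ⊕{data,retry} | ⊕{data,retry}  ✗ choice polarity not flipped — not dual

NO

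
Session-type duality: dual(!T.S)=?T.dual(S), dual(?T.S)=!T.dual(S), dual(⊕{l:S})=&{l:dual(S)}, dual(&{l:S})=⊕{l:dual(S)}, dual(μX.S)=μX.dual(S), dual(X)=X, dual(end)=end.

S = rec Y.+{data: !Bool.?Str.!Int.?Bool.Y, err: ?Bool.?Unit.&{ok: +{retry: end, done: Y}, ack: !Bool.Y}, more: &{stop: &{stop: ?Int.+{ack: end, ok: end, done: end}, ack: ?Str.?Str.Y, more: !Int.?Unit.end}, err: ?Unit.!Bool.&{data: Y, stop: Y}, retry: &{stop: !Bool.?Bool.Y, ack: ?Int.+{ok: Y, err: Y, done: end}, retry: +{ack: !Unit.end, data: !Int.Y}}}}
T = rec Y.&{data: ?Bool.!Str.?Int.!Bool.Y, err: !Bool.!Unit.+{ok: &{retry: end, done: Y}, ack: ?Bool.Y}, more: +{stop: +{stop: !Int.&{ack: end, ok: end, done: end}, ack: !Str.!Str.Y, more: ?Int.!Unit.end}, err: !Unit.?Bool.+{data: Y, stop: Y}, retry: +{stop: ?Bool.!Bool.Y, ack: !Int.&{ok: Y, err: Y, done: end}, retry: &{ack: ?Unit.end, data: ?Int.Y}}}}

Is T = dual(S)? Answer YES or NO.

YES

rec Y | rec Y  ok (rec unchanged)
  +{data,err,more} | &{data,err,more}  ok labels match
    case data:
      !Bool | ?Bool  ok
        ?Str | !Str  ok
          !Int | ?Int  ok
            ?Bool | !Bool  ok
              Y | Y  ok
    case err:
      ?Bool | !Bool  ok
        ?Unit | !Unit  ok
          &{ok,ack} | +{ok,ack}  ok labels match
            case ok:
              +{retry,done} | &{retry,done}  ok labels match
                case retry:
                  end | end  ok
                case done:
                  Y | Y  ok
            case ack:
              !Bool | ?Bool  ok
                Y | Y  ok
    case more:
      &{stop,err,retry} | +{stop,err,retry}  ok labels match
        case stop:
          &{stop,ack,more} | +{stop,ack,more}  ok labels match
            case stop:
              ?Int | !Int  ok
                +{ack,ok,done} | &{ack,ok,done}  ok labels match
                  case ack:
                    end | end  ok
                  case ok:
                    end | end  ok
                  case done:
                    end | end  ok
            case ack:
              ?Str | !Str  ok
                ?Str | !Str  ok
                  Y | Y  ok
            case more:
              !Int | ?Int  ok
                ?Unit | !Unit  ok
                  end | end  ok
        case err:
          ?Unit | !Unit  ok
            !Bool | ?Bool  ok
              &{data,stop} | +{data,stop}  ok labels match
                case data:
                  Y | Y  ok
                case stop:
                  Y | Y  ok
        case retry:
          &{stop,ack,retry} | +{stop,ack,retry}  ok labels match
            case stop:
              !Bool | ?Bool  ok
                ?Bool | !Bool  ok
                  Y | Y  ok
            case ack:
              ?Int | !Int  ok
                +{ok,err,done} | &{ok,err,done}  ok labels match
                  case ok:
                    Y | Y  ok
                  case err:
                    Y | Y  ok
                  case done:
                    end | end  ok
            case retry:
              +{ack,data} | &{ack,data}  ok labels match
                case ack:
                  !Unit | ?Unit  ok
                    end | end  ok
                case data:
                  !Int | ?Int  ok
                    Y | Y  ok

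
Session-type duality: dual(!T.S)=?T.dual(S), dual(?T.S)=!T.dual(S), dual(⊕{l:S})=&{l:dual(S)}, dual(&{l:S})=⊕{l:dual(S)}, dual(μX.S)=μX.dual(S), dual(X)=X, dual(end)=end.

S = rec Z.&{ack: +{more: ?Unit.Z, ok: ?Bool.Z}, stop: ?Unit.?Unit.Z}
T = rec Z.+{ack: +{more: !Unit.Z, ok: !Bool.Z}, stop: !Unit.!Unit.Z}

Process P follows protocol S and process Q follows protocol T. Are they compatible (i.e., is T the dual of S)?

NO

rec Z vs rec Z  ok (binder kept)
  &{ack,stop} vs +{ack,stop}  ok same labels
    • ack:
      +{more,ok} vs +{more,ok}  ✗ choice polarity not flipped — not dual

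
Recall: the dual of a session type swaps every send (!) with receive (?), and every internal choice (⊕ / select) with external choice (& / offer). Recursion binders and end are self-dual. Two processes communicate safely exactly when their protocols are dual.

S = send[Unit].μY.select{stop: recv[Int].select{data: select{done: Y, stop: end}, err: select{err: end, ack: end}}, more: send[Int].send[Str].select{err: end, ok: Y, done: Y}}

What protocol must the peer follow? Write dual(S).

recv[Unit].μY.offer{stop: send[Int].offer{data: offer{done: Y, stop: end}, err: offer{err: end, ack: end}}, more: recv[Int].recv[Str].offer{err: end, ok: Y, done: Y}}

send[Unit] → recv[Unit]
  μY → μY  (rec unchanged)
    select{stop,more} → offer{stop,more}  (internal→external)
      [stop]
        recv[Int] → send[Int]
          select{data,err} → offer{data,err}  (internal→external)
            [data]
              select{done,stop} → offer{done,stop}  (internal→external)
                [done]
                  Y self-dual
                [stop]
                  end self-dual
            [err]
              select{err,ack} → offer{err,ack}  (internal→external)
                [err]
                  end self-dual
                [ack]
                  end self-dual
      [more]
        send[Int] → recv[Int]
          send[Str] → recv[Str]
            select{err,ok,done} → offer{err,ok,done}  (internal→external)
              [err]
                end self-dual
              [ok]
                Y self-dual
              [done]
                Y self-dual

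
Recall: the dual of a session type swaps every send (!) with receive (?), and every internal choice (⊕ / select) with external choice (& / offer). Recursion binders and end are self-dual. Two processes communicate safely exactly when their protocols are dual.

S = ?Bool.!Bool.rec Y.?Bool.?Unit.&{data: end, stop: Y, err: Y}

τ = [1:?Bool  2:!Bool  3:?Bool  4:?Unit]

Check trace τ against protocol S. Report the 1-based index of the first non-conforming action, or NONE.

[1] ?Bool  ok  now at !Bool.rec Y.…
[2] !Bool  ok  now at rec Y.…
[3] ?Bool  ok  now at ?Unit.&{data: end, stop: rec Y.…, err: rec Y.…}
[4] ?Unit  ok  now at &{data: end, stop: rec Y.…, err: rec Y.…}
τ conforms to S (length 4)

NONE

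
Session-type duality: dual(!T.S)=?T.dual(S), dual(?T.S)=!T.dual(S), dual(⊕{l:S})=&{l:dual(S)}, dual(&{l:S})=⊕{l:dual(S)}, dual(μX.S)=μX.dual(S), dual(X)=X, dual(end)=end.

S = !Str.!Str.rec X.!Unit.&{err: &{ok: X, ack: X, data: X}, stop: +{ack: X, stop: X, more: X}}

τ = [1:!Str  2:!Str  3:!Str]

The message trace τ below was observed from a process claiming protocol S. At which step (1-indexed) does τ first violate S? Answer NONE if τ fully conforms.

step 1: !Str  ok  state: !Str.rec X.…
step 2: !Str  ok  state: rec X.…
step 3: got !Str, protocol expects !Unit  ✗

3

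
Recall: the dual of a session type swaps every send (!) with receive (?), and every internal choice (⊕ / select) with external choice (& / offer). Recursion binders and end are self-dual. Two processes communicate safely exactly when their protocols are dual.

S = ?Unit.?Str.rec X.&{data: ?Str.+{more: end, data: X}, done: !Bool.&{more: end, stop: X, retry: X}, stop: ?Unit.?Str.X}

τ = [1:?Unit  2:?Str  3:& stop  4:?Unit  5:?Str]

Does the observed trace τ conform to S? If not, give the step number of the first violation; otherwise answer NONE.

NONE

@1 ?Unit  match  cont: ?Str.rec X.…
@2 ?Str  match  cont: rec X.…
@3 & stop  match  cont: ?Unit.?Str.rec X.…
@4 ?Unit  match  cont: ?Str.rec X.…
@5 ?Str  match  cont: rec X.…
all 5 steps conform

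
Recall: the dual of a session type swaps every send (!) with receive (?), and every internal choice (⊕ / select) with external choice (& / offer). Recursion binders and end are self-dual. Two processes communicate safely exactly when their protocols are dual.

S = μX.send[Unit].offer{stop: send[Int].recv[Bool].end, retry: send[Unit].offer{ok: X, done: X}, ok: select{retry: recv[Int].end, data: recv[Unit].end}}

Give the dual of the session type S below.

μX.recv[Unit].select{stop: recv[Int].send[Bool].end, retry: recv[Unit].select{ok: X, done: X}, ok: offer{retry: send[Int].end, data: send[Unit].end}}

μX ↦ μX  (binder kept)
  send[Unit] ↦ recv[Unit]
    offer{stop,retry,ok} ↦ select{stop,retry,ok}  (offer→select)
      [stop]
        send[Int] ↦ recv[Int]
          recv[Bool] ↦ send[Bool]
            end self-dual
      [retry]
        send[Unit] ↦ recv[Unit]
          offer{ok,done} ↦ select{ok,done}  (offer→select)
            [ok]
              X self-dual
            [done]
              X self-dual
      [ok]
        select{retry,data} ↦ offer{retry,data}  (select→offer)
          [retry]
            recv[Int] ↦ send[Int]
              end self-dual
          [data]
            recv[Unit] ↦ send[Unit]
              end self-dual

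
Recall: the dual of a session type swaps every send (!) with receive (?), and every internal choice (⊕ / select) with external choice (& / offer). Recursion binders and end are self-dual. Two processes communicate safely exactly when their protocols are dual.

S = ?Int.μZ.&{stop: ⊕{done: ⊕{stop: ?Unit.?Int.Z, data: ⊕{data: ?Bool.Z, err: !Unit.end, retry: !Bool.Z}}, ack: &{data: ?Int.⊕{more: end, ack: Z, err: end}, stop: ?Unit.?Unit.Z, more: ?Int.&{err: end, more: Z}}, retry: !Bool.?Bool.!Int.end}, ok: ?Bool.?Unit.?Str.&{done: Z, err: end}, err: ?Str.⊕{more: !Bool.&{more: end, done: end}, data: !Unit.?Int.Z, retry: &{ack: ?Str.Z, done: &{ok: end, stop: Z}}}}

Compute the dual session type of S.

?Int ↦ !Int
  μZ ↦ μZ  (rec unchanged)
    &{stop,ok,err} ↦ ⊕{stop,ok,err}  (offer→select)
      case stop:
        ⊕{done,ack,retry} ↦ &{done,ack,retry}  (⊕→&)
          case done:
            ⊕{stop,data} ↦ &{stop,data}  (⊕→&)
              case stop:
                ?Unit ↦ !Unit
                  ?Int ↦ !Int
                    dual(Z) = Z
              case data:
                ⊕{data,err,retry} ↦ &{data,err,retry}  (⊕→&)
                  case data:
                    ?Bool ↦ !Bool
                      dual(Z) = Z
                  case err:
                    !Unit ↦ ?Unit
                      dual(end) = end
                  case retry:
                    !Bool ↦ ?Bool
                      dual(Z) = Z
          case ack:
            &{data,stop,more} ↦ ⊕{data,stop,more}  (offer→select)
              case data:
                ?Int ↦ !Int
                  ⊕{more,ack,err} ↦ &{more,ack,err}  (⊕→&)
                    case more:
                      dual(end) = end
                    case ack:
                      dual(Z) = Z
                    case err:
                      dual(end) = end
              case stop:
                ?Unit ↦ !Unit
                  ?Unit ↦ !Unit
                    dual(Z) = Z
              case more:
                ?Int ↦ !Int
                  &{err,more} ↦ ⊕{err,more}  (offer→select)
                    case err:
                      dual(end) = end
                    case more:
                      dual(Z) = Z
          case retry:
            !Bool ↦ ?Bool
              ?Bool ↦ !Bool
                !Int ↦ ?Int
                  dual(end) = end
      case ok:
        ?Bool ↦ !Bool
          ?Unit ↦ !Unit
            ?Str ↦ !Str
              &{done,err} ↦ ⊕{done,err}  (offer→select)
                case done:
                  dual(Z) = Z
                case err:
                  dual(end) = end
      case err:
        ?Str ↦ !Str
          ⊕{more,data,retry} ↦ &{more,data,retry}  (⊕→&)
            case more:
              !Bool ↦ ?Bool
                &{more,done} ↦ ⊕{more,done}  (offer→select)
                  case more:
                    dual(end) = end
                  case done:
                    dual(end) = end
            case data:
              !Unit ↦ ?Unit
                ?Int ↦ !Int
                  dual(Z) = Z
            case retry:
              &{ack,done} ↦ ⊕{ack,done}  (offer→select)
                case ack:
                  ?Str ↦ !Str
                    dual(Z) = Z
                case done:
                  &{ok,stop} ↦ ⊕{ok,stop}  (offer→select)
                    case ok:
                      dual(end) = end
                    case stop:
                      dual(Z) = Z

!Int.μZ.⊕{stop: &{done: &{stop: !Unit.!Int.Z, data: &{data: !Bool.Z, err: ?Unit.end, retry: ?Bool.Z}}, ack: ⊕{data: !Int.&{more: end, ack: Z, err: end}, stop: !Unit.!Unit.Z, more: !Int.⊕{err: end, more: Z}}, retry: ?Bool.!Bool.?Int.end}, ok: !Bool.!Unit.!Str.⊕{done: Z, err: end}, err: !Str.&{more: ?Bool.⊕{more: end, done: end}, data: ?Unit.!Int.Z, retry: ⊕{ack: !Str.Z, done: ⊕{ok: end, stop: Z}}}}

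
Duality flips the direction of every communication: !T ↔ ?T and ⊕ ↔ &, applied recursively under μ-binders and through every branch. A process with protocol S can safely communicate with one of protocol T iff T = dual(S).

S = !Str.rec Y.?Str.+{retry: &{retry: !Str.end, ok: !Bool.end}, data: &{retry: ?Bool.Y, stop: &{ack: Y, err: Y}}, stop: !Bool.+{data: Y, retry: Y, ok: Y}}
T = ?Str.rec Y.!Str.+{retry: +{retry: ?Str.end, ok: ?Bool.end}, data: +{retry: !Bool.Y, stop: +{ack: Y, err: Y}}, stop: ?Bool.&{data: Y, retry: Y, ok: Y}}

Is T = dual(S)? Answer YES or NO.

NO

!Str vs ?Str  ok
  rec Y vs rec Y  ok (μ self-dual)
    ?Str vs !Str  ok
      +{retry,data,stop} vs +{retry,data,stop}  ✗ choice polarity not flipped — not dual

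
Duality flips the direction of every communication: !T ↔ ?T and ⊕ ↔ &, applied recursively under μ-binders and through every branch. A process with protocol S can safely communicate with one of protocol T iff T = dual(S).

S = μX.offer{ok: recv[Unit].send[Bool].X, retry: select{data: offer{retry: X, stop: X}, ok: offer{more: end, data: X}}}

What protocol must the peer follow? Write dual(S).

μX = μX  (μ self-dual)
  offer{ok,retry} = select{ok,retry}  (&→⊕)
    [ok]
      recv[Unit] = send[Unit]
        send[Bool] = recv[Bool]
          X self-dual
    [retry]
      select{data,ok} = offer{data,ok}  (select→offer)
        [data]
          offer{retry,stop} = select{retry,stop}  (&→⊕)
            [retry]
              X self-dual
            [stop]
              X self-dual
        [ok]
          offer{more,data} = select{more,data}  (&→⊕)
            [more]
              end self-dual
            [data]
              X self-dual

μX.select{ok: send[Unit].recv[Bool].X, retry: offer{data: select{retry: X, stop: X}, ok: select{more: end, data: X}}}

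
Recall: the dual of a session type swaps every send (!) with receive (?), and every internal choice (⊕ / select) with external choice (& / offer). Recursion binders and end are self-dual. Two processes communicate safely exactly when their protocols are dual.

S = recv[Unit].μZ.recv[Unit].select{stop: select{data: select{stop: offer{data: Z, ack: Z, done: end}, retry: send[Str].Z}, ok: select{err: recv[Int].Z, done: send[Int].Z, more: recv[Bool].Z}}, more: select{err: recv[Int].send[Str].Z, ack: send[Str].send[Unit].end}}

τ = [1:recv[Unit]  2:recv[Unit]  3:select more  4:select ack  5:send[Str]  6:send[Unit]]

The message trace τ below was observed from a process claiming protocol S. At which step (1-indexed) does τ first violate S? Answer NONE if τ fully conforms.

[1] recv[Unit]  ok  cont: μZ.…
[2] recv[Unit]  ok  cont: select{stop: select{data: select{stop: offer{data: μZ.…, ack: μZ.…, done: end}, retry: send[Str].μZ.…}, ok: select{err: recv[Int].μZ.…, done: send[Int].μZ.…, more: recv[Bool].μZ.…}}, more: select{err: recv[Int].send[Str].μZ.…, ack: send[Str].send[Unit].end}}
[3] select more  ok  cont: select{err: recv[Int].send[Str].μZ.…, ack: send[Str].send[Unit].end}
[4] select ack  ok  cont: send[Str].send[Unit].end
[5] send[Str]  ok  cont: send[Unit].end
[6] send[Unit]  ok  cont: end
all 6 steps conform

NONE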